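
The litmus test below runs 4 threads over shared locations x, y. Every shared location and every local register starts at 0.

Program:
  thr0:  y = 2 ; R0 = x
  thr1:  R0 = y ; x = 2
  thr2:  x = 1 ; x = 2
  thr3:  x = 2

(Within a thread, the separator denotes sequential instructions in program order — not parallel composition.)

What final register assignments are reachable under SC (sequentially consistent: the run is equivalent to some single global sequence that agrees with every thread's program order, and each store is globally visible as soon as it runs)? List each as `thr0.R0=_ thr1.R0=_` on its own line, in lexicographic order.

thr0.R0=0 thr1.R0=0
thr0.R0=0 thr1.R0=2
thr0.R0=1 thr1.R0=0
thr0.R0=1 thr1.R0=2
thr0.R0=2 thr1.R0=0
thr0.R0=2 thr1.R0=2

outcome vector order: (thr0.R0,thr1.R0)
|SC outcomes| = 6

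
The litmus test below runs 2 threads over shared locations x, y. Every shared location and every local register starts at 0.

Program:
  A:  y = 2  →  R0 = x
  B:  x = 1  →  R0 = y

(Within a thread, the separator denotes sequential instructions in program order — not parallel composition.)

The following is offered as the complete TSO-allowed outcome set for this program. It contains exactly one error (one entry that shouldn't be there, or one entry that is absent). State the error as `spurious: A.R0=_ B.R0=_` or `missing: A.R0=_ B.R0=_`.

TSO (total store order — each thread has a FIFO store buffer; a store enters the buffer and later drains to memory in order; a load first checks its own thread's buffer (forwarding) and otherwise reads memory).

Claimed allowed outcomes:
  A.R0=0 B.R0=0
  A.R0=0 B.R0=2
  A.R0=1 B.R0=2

outcome vector order: (A.R0,B.R0)
[TSO] allowed = {(0,0); (0,2); (1,0); (1,2)}
TSO∖claimed = {(1,0)}

missing: A.R0=1 B.R0=0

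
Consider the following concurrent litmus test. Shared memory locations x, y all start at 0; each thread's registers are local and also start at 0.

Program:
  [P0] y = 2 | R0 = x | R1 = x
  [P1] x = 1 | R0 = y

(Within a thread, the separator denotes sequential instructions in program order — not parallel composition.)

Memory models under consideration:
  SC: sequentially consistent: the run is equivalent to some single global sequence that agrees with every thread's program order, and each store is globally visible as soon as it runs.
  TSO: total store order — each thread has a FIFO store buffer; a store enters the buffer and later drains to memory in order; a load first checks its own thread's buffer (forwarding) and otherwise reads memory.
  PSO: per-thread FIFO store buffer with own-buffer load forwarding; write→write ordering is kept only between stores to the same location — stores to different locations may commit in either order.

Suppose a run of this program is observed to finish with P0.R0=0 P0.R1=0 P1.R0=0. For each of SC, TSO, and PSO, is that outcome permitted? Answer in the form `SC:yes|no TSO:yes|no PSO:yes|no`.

outcome vector order: (P0.R0,P0.R1,P1.R0)
[SC] allowed = {(0,0,2), (0,1,2), (1,1,0), (1,1,2)}
[TSO] allowed = {(0,0,0), (0,0,2), (0,1,0), (0,1,2), (1,1,0), (1,1,2)}
[PSO] allowed = {(0,0,0), (0,0,2), (0,1,0), (0,1,2), (1,1,0), (1,1,2)}
target (0,0,0) ∈ {TSO,PSO}

SC:no TSO:yes PSO:yes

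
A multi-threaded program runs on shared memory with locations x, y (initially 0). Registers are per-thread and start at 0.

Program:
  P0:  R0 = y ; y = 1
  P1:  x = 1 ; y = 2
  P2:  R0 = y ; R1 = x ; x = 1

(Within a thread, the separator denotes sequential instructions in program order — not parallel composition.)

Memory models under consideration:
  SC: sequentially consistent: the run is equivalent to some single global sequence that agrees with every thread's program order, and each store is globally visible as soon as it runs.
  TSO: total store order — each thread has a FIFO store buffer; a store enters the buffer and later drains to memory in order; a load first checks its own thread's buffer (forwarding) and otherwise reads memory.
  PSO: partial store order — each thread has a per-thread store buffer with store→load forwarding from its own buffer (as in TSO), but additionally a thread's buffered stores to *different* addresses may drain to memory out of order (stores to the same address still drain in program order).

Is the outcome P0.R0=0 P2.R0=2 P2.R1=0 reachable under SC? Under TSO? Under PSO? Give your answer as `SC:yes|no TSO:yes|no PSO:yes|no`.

outcome vector order: (P0.R0,P2.R0,P2.R1)
under SC → 0/0/0, 0/0/1, 0/1/0, 0/1/1, 0/2/1, 2/0/0, 2/0/1, 2/1/1, 2/2/1
under TSO → 0/0/0, 0/0/1, 0/1/0, 0/1/1, 0/2/1, 2/0/0, 2/0/1, 2/1/1, 2/2/1
under PSO → 0/0/0, 0/0/1, 0/1/0, 0/1/1, 0/2/0, 0/2/1, 2/0/0, 2/0/1, 2/1/0, 2/1/1, 2/2/0, 2/2/1
target 0/2/0 ∈ {PSO}

SC:no TSO:no PSO:yes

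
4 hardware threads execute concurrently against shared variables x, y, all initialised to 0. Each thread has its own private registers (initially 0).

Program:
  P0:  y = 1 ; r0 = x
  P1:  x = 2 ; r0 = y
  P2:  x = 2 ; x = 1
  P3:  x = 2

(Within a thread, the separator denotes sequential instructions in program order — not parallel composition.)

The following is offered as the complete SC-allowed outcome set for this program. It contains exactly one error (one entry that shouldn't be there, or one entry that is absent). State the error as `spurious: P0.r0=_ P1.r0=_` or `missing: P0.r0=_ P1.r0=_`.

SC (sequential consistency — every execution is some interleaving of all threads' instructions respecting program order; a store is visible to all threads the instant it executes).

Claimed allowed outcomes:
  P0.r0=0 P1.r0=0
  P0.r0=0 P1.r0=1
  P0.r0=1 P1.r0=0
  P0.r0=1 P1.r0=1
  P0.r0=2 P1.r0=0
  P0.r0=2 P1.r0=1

outcome vector order: (P0.r0,P1.r0)
[SC] allowed = {<0 1> <1 0> <1 1> <2 0> <2 1>}
claimed∖SC = {<0 0>}

spurious: P0.r0=0 P1.r0=0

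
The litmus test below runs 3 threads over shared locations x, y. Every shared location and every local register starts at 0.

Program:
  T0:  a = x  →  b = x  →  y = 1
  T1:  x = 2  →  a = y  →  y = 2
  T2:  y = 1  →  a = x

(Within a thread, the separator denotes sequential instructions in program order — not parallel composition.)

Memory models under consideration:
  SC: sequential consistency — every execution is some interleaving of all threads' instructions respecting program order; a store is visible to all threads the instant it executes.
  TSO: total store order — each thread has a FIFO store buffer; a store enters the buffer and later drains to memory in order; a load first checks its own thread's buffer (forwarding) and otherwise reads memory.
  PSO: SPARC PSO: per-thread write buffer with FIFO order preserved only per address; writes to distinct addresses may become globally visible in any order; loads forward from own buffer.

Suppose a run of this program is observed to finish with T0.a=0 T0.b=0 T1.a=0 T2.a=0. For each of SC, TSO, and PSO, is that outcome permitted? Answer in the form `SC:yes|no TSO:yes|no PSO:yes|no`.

SC:no TSO:yes PSO:yes

outcome vector order: (T0.a,T0.b,T1.a,T2.a)
SC (9): 0/0/0/2, 0/0/1/0, 0/0/1/2, 0/2/0/2, 0/2/1/0, 0/2/1/2, 2/2/0/2, 2/2/1/0, 2/2/1/2
TSO (12): 0/0/0/0, 0/0/0/2, 0/0/1/0, 0/0/1/2, 0/2/0/0, 0/2/0/2, 0/2/1/0, 0/2/1/2, 2/2/0/0, 2/2/0/2, 2/2/1/0, 2/2/1/2
PSO (12): 0/0/0/0, 0/0/0/2, 0/0/1/0, 0/0/1/2, 0/2/0/0, 0/2/0/2, 0/2/1/0, 0/2/1/2, 2/2/0/0, 2/2/0/2, 2/2/1/0, 2/2/1/2
target 0/0/0/0 ∈ {TSO,PSO}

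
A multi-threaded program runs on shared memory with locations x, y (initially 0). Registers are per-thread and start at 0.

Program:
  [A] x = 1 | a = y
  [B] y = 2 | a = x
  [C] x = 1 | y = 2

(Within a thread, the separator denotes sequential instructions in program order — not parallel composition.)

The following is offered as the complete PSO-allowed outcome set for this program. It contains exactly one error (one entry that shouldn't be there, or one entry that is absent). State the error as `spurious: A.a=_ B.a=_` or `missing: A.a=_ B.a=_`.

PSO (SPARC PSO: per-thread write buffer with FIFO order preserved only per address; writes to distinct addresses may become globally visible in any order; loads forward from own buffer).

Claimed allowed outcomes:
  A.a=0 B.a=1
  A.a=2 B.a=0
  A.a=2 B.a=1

missing: A.a=0 B.a=0

outcome vector order: (A.a,B.a)
PSO: 4 outcomes — {<0 0> <0 1> <2 0> <2 1>}
PSO∖claimed = {<0 0>}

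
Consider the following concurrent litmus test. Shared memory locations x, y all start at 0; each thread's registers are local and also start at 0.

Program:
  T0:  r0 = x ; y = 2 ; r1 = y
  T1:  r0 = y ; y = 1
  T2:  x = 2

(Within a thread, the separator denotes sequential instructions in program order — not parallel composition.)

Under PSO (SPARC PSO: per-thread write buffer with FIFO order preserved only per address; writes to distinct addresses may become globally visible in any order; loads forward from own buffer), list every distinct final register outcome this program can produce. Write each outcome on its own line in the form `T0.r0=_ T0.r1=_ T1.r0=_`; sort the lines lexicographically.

outcome vector order: (T0.r0,T0.r1,T1.r0)
|PSO outcomes| = 8

T0.r0=0 T0.r1=1 T1.r0=0
T0.r0=0 T0.r1=1 T1.r0=2
T0.r0=0 T0.r1=2 T1.r0=0
T0.r0=0 T0.r1=2 T1.r0=2
T0.r0=2 T0.r1=1 T1.r0=0
T0.r0=2 T0.r1=1 T1.r0=2
T0.r0=2 T0.r1=2 T1.r0=0
T0.r0=2 T0.r1=2 T1.r0=2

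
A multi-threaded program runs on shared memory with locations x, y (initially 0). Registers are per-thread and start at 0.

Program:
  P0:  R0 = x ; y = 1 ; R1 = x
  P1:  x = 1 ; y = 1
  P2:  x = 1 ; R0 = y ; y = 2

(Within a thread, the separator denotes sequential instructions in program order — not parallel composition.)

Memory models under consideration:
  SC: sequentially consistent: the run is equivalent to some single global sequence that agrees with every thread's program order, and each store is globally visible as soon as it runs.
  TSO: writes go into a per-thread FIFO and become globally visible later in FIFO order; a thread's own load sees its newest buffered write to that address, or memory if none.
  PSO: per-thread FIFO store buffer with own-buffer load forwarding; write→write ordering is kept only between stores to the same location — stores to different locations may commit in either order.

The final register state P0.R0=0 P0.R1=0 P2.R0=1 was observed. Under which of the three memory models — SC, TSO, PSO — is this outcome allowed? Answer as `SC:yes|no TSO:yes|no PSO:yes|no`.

outcome vector order: (P0.R0,P0.R1,P2.R0)
SC: 5 outcomes — {(0,0,1), (0,1,0), (0,1,1), (1,1,0), (1,1,1)}
TSO: 6 outcomes — {(0,0,0), (0,0,1), (0,1,0), (0,1,1), (1,1,0), (1,1,1)}
PSO: 6 outcomes — {(0,0,0), (0,0,1), (0,1,0), (0,1,1), (1,1,0), (1,1,1)}
target (0,0,1) ∈ {SC,TSO,PSO}

SC:yes TSO:yes PSO:yes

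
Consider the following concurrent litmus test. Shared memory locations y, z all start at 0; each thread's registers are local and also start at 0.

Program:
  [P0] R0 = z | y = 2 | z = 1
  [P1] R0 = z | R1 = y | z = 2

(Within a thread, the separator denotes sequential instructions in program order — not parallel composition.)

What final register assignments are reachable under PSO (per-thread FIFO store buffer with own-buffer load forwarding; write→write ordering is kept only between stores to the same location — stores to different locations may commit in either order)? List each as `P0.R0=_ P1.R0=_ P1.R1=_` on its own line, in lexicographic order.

outcome vector order: (P0.R0,P1.R0,P1.R1)
|PSO outcomes| = 5

P0.R0=0 P1.R0=0 P1.R1=0
P0.R0=0 P1.R0=0 P1.R1=2
P0.R0=0 P1.R0=1 P1.R1=0
P0.R0=0 P1.R0=1 P1.R1=2
P0.R0=2 P1.R0=0 P1.R1=0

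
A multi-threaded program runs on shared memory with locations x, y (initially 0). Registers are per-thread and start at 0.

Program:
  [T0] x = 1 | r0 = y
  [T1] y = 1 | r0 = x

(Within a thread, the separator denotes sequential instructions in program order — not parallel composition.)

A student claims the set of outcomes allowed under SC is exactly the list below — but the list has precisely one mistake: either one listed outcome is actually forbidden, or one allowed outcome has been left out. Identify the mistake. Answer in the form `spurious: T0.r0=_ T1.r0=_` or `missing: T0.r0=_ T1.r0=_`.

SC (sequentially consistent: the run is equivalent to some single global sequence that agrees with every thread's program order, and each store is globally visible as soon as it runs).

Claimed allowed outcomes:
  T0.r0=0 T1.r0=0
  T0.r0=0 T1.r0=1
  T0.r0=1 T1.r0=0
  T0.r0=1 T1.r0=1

spurious: T0.r0=0 T1.r0=0

outcome vector order: (T0.r0,T1.r0)
SC: 3 outcomes — {01; 10; 11}
claimed∖SC = {00}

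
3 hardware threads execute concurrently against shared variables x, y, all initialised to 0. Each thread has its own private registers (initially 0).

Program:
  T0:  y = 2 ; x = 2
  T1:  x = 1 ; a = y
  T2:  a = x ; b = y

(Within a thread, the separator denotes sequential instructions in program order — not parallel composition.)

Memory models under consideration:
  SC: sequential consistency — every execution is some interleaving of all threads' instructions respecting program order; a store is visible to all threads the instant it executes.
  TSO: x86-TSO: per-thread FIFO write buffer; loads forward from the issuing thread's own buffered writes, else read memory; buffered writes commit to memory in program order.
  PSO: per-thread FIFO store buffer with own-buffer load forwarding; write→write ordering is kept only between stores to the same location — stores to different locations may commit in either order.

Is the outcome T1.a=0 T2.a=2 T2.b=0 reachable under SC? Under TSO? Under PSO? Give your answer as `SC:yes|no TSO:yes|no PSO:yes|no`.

SC:no TSO:no PSO:yes

outcome vector order: (T1.a,T2.a,T2.b)
SC: 10 outcomes — {(0,0,0) (0,0,2) (0,1,0) (0,1,2) (0,2,2) (2,0,0) (2,0,2) (2,1,0) (2,1,2) (2,2,2)}
TSO: 10 outcomes — {(0,0,0) (0,0,2) (0,1,0) (0,1,2) (0,2,2) (2,0,0) (2,0,2) (2,1,0) (2,1,2) (2,2,2)}
PSO: 12 outcomes — {(0,0,0) (0,0,2) (0,1,0) (0,1,2) (0,2,0) (0,2,2) (2,0,0) (2,0,2) (2,1,0) (2,1,2) (2,2,0) (2,2,2)}
target (0,2,0) ∈ {PSO}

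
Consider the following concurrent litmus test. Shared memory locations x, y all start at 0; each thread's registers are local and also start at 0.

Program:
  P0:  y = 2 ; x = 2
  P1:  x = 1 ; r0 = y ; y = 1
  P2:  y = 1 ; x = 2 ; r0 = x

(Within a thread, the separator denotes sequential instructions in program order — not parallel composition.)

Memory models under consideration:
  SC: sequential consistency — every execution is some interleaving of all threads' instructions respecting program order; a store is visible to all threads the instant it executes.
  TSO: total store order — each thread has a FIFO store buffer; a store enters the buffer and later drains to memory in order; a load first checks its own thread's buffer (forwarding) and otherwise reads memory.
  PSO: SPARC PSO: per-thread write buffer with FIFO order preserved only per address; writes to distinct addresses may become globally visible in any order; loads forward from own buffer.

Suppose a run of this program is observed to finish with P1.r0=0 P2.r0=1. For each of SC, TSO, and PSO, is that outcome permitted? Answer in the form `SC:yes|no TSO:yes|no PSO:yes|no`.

SC:no TSO:yes PSO:yes

outcome vector order: (P1.r0,P2.r0)
under SC → (0,2) (1,1) (1,2) (2,1) (2,2)
under TSO → (0,1) (0,2) (1,1) (1,2) (2,1) (2,2)
under PSO → (0,1) (0,2) (1,1) (1,2) (2,1) (2,2)
target (0,1) ∈ {TSO,PSO}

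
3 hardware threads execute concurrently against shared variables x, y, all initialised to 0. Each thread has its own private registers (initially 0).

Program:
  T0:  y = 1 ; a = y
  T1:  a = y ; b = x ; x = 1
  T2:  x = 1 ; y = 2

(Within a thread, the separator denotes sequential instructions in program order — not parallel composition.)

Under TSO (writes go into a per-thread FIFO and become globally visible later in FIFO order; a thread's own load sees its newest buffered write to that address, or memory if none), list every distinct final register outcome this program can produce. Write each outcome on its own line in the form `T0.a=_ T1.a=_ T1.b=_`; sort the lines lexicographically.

T0.a=1 T1.a=0 T1.b=0
T0.a=1 T1.a=0 T1.b=1
T0.a=1 T1.a=1 T1.b=0
T0.a=1 T1.a=1 T1.b=1
T0.a=1 T1.a=2 T1.b=1
T0.a=2 T1.a=0 T1.b=0
T0.a=2 T1.a=0 T1.b=1
T0.a=2 T1.a=1 T1.b=0
T0.a=2 T1.a=1 T1.b=1
T0.a=2 T1.a=2 T1.b=1

outcome vector order: (T0.a,T1.a,T1.b)
|TSO outcomes| = 10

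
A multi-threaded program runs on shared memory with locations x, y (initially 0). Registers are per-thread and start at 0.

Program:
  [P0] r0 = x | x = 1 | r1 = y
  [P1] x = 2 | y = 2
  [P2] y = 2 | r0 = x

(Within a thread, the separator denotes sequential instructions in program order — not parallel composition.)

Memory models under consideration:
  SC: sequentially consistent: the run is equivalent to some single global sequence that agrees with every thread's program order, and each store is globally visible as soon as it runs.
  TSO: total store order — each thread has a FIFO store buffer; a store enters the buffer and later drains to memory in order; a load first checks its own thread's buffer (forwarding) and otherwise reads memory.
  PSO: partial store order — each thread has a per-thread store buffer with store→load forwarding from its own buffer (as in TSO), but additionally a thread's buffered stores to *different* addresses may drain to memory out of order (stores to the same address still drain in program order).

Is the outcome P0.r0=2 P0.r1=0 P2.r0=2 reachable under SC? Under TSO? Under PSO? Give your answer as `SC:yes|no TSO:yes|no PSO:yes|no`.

outcome vector order: (P0.r0,P0.r1,P2.r0)
under SC → 001; 002; 020; 021; 022; 201; 220; 221; 222
under TSO → 000; 001; 002; 020; 021; 022; 200; 201; 202; 220; 221; 222
under PSO → 000; 001; 002; 020; 021; 022; 200; 201; 202; 220; 221; 222
target 202 ∈ {TSO,PSO}

SC:no TSO:yes PSO:yes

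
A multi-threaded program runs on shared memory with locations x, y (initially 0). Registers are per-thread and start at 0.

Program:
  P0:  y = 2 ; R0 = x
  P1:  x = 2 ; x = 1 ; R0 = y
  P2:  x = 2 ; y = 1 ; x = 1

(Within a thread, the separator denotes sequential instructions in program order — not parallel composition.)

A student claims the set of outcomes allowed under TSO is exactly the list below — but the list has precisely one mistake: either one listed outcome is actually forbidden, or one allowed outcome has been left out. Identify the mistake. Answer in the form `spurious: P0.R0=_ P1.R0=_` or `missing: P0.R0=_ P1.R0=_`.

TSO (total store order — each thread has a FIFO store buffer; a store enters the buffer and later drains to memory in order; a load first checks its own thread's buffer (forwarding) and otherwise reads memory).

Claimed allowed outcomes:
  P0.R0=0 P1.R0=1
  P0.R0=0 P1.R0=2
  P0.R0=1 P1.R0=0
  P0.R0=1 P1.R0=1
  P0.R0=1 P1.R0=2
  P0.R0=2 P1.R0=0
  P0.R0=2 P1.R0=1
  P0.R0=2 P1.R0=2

missing: P0.R0=0 P1.R0=0

outcome vector order: (P0.R0,P1.R0)
TSO: 9 outcomes — {(0,0); (0,1); (0,2); (1,0); (1,1); (1,2); (2,0); (2,1); (2,2)}
TSO∖claimed = {(0,0)}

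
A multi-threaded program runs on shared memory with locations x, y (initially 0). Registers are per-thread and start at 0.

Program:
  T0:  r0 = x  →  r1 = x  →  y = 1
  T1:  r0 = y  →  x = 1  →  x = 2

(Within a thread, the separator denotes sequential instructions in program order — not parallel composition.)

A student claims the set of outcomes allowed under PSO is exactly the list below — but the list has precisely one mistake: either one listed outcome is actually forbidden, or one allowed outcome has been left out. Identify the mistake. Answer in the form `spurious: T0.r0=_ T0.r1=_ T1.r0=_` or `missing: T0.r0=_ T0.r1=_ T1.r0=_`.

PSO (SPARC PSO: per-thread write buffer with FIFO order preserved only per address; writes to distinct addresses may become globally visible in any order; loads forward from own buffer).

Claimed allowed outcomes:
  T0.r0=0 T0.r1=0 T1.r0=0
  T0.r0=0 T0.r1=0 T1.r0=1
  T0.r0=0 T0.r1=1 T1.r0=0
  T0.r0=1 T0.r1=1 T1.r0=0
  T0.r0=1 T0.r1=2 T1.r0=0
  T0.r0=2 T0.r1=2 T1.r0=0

outcome vector order: (T0.r0,T0.r1,T1.r0)
PSO (7): 0/0/0, 0/0/1, 0/1/0, 0/2/0, 1/1/0, 1/2/0, 2/2/0
PSO∖claimed = {0/2/0}

missing: T0.r0=0 T0.r1=2 T1.r0=0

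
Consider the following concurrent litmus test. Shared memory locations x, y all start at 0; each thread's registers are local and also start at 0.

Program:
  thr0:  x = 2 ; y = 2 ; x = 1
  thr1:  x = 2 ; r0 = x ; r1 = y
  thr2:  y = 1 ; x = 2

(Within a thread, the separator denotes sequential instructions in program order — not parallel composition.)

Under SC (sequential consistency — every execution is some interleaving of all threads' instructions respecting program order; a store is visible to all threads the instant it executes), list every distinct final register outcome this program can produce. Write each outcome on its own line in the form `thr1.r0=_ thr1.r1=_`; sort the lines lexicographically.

thr1.r0=1 thr1.r1=1
thr1.r0=1 thr1.r1=2
thr1.r0=2 thr1.r1=0
thr1.r0=2 thr1.r1=1
thr1.r0=2 thr1.r1=2

outcome vector order: (thr1.r0,thr1.r1)
|SC outcomes| = 5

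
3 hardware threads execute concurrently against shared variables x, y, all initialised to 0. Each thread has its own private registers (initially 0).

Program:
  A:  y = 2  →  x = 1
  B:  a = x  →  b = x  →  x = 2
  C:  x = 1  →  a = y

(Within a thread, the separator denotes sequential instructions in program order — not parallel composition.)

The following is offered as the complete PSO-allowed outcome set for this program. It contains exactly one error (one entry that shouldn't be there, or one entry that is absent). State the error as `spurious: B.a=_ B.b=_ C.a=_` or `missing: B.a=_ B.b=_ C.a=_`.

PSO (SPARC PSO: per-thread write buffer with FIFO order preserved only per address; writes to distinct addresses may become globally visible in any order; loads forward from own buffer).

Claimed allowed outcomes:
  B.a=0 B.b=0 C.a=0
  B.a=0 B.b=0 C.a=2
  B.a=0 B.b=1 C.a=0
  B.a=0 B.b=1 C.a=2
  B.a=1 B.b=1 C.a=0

outcome vector order: (B.a,B.b,C.a)
PSO: 6 outcomes — {(0,0,0), (0,0,2), (0,1,0), (0,1,2), (1,1,0), (1,1,2)}
PSO∖claimed = {(1,1,2)}

missing: B.a=1 B.b=1 C.a=2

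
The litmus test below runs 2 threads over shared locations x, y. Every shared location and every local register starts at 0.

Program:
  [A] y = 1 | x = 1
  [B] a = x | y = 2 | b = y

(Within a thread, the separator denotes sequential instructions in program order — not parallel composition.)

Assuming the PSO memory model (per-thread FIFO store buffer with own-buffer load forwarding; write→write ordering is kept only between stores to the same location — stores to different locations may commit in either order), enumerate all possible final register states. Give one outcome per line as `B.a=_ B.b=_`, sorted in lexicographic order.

B.a=0 B.b=1
B.a=0 B.b=2
B.a=1 B.b=1
B.a=1 B.b=2

outcome vector order: (B.a,B.b)
|PSO outcomes| = 4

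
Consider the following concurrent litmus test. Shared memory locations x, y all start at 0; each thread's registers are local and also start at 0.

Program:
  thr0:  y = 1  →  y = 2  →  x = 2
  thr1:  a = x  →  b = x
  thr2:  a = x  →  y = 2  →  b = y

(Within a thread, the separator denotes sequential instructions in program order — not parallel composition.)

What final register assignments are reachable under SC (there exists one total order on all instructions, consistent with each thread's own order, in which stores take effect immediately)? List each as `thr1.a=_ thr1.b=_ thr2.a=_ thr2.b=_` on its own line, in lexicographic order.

thr1.a=0 thr1.b=0 thr2.a=0 thr2.b=1
thr1.a=0 thr1.b=0 thr2.a=0 thr2.b=2
thr1.a=0 thr1.b=0 thr2.a=2 thr2.b=2
thr1.a=0 thr1.b=2 thr2.a=0 thr2.b=1
thr1.a=0 thr1.b=2 thr2.a=0 thr2.b=2
thr1.a=0 thr1.b=2 thr2.a=2 thr2.b=2
thr1.a=2 thr1.b=2 thr2.a=0 thr2.b=1
thr1.a=2 thr1.b=2 thr2.a=0 thr2.b=2
thr1.a=2 thr1.b=2 thr2.a=2 thr2.b=2

outcome vector order: (thr1.a,thr1.b,thr2.a,thr2.b)
|SC outcomes| = 9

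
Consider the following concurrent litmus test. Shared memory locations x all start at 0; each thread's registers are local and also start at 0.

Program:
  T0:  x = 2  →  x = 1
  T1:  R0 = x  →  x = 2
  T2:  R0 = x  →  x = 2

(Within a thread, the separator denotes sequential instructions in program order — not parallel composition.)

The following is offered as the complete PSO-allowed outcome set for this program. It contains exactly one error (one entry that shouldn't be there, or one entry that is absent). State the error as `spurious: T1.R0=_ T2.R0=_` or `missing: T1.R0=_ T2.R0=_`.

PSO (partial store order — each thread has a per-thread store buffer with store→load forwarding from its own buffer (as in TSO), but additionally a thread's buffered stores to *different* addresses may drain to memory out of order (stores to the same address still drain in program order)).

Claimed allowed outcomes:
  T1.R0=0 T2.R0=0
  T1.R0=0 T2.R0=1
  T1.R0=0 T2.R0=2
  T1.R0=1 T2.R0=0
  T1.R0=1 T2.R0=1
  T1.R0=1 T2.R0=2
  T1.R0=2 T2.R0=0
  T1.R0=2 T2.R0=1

outcome vector order: (T1.R0,T2.R0)
[PSO] allowed = {(0,0) (0,1) (0,2) (1,0) (1,1) (1,2) (2,0) (2,1) (2,2)}
PSO∖claimed = {(2,2)}

missing: T1.R0=2 T2.R0=2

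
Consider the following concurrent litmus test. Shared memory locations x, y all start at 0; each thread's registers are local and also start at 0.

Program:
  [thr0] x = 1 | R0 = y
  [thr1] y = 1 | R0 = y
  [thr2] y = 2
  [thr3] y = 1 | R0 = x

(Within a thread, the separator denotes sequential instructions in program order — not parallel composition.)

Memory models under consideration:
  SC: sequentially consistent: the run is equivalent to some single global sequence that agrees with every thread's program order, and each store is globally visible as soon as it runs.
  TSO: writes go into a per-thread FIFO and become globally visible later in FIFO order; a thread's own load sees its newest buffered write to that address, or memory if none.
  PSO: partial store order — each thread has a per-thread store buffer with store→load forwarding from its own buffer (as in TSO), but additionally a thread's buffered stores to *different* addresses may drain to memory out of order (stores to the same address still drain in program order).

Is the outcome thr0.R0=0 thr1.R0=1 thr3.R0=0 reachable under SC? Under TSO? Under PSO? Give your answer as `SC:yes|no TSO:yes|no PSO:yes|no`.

SC:no TSO:yes PSO:yes

outcome vector order: (thr0.R0,thr1.R0,thr3.R0)
SC (10): <0 1 1>; <0 2 1>; <1 1 0>; <1 1 1>; <1 2 0>; <1 2 1>; <2 1 0>; <2 1 1>; <2 2 0>; <2 2 1>
TSO (12): <0 1 0>; <0 1 1>; <0 2 0>; <0 2 1>; <1 1 0>; <1 1 1>; <1 2 0>; <1 2 1>; <2 1 0>; <2 1 1>; <2 2 0>; <2 2 1>
PSO (12): <0 1 0>; <0 1 1>; <0 2 0>; <0 2 1>; <1 1 0>; <1 1 1>; <1 2 0>; <1 2 1>; <2 1 0>; <2 1 1>; <2 2 0>; <2 2 1>
target <0 1 0> ∈ {TSO,PSO}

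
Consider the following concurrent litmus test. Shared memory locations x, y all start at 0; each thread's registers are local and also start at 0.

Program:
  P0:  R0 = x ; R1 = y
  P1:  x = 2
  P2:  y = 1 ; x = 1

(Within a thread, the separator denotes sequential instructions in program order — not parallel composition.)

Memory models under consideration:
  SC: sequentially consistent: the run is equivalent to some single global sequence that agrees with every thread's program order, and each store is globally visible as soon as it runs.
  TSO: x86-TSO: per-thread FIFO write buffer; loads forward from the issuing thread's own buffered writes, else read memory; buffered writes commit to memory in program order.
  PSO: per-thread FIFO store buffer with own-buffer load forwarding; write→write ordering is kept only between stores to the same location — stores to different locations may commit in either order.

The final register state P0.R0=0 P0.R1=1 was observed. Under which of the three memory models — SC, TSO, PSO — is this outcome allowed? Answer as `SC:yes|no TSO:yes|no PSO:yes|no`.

outcome vector order: (P0.R0,P0.R1)
under SC → (0,0) (0,1) (1,1) (2,0) (2,1)
under TSO → (0,0) (0,1) (1,1) (2,0) (2,1)
under PSO → (0,0) (0,1) (1,0) (1,1) (2,0) (2,1)
target (0,1) ∈ {SC,TSO,PSO}

SC:yes TSO:yes PSO:yes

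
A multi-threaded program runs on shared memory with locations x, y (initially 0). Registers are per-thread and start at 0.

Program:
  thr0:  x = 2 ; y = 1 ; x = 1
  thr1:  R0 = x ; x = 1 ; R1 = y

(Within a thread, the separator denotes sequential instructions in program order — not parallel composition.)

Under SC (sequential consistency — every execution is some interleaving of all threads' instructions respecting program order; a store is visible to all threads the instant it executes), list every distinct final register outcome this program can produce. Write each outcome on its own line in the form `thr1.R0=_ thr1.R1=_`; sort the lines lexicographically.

outcome vector order: (thr1.R0,thr1.R1)
|SC outcomes| = 5

thr1.R0=0 thr1.R1=0
thr1.R0=0 thr1.R1=1
thr1.R0=1 thr1.R1=1
thr1.R0=2 thr1.R1=0
thr1.R0=2 thr1.R1=1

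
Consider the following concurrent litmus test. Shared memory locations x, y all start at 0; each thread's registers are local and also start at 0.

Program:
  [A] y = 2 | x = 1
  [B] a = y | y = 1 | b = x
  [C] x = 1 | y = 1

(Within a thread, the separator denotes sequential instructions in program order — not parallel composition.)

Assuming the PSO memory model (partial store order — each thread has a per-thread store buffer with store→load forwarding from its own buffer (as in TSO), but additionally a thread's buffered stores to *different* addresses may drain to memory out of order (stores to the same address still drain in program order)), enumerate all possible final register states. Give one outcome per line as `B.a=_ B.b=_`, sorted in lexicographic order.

B.a=0 B.b=0
B.a=0 B.b=1
B.a=1 B.b=0
B.a=1 B.b=1
B.a=2 B.b=0
B.a=2 B.b=1

outcome vector order: (B.a,B.b)
|PSO outcomes| = 6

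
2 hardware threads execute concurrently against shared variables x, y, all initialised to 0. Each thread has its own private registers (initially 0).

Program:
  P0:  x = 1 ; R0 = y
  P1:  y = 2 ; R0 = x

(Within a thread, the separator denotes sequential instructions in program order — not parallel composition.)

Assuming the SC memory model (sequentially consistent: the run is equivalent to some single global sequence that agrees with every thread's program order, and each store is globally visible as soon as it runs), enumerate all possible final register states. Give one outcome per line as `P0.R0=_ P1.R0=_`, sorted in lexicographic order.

P0.R0=0 P1.R0=1
P0.R0=2 P1.R0=0
P0.R0=2 P1.R0=1

outcome vector order: (P0.R0,P1.R0)
|SC outcomes| = 3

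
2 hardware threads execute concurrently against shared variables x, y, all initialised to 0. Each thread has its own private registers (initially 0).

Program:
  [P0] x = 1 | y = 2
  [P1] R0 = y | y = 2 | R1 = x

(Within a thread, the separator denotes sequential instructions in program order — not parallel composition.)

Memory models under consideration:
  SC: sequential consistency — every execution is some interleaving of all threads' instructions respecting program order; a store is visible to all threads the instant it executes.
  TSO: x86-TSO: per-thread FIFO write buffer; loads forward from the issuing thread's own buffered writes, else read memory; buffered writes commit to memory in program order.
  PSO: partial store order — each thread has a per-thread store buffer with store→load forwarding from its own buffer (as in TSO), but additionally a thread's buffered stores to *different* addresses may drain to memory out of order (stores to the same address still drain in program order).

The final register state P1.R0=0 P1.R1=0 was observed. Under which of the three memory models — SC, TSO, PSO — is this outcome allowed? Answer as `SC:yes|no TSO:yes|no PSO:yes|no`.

outcome vector order: (P1.R0,P1.R1)
SC (3): <0 0> <0 1> <2 1>
TSO (3): <0 0> <0 1> <2 1>
PSO (4): <0 0> <0 1> <2 0> <2 1>
target <0 0> ∈ {SC,TSO,PSO}

SC:yes TSO:yes PSO:yes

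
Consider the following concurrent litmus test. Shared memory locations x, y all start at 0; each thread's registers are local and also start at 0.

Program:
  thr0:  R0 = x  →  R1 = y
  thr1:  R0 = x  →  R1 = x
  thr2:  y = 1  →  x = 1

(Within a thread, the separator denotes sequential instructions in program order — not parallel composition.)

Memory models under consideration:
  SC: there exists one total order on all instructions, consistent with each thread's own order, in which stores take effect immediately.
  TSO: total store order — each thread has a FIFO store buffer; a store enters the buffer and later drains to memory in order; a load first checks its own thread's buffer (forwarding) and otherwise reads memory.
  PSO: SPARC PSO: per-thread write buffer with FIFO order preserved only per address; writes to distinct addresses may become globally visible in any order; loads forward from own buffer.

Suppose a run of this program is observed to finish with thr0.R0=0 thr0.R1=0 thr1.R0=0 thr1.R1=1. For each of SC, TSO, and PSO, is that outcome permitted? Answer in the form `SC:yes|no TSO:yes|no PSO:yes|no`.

outcome vector order: (thr0.R0,thr0.R1,thr1.R0,thr1.R1)
[SC] allowed = {0000; 0001; 0011; 0100; 0101; 0111; 1100; 1101; 1111}
[TSO] allowed = {0000; 0001; 0011; 0100; 0101; 0111; 1100; 1101; 1111}
[PSO] allowed = {0000; 0001; 0011; 0100; 0101; 0111; 1000; 1001; 1011; 1100; 1101; 1111}
target 0001 ∈ {SC,TSO,PSO}

SC:yes TSO:yes PSO:yes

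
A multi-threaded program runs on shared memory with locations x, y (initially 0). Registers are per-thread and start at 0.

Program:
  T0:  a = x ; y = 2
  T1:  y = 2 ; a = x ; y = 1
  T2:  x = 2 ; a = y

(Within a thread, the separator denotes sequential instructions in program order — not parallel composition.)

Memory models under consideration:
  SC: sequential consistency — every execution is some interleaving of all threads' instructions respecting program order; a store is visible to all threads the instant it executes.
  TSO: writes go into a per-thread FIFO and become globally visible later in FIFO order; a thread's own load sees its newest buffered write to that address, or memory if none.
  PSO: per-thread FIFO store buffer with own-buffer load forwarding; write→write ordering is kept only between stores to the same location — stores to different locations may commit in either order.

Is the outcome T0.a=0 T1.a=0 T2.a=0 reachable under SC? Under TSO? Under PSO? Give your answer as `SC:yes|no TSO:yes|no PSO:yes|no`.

outcome vector order: (T0.a,T1.a,T2.a)
SC: 10 outcomes — {001 002 020 021 022 201 202 220 221 222}
TSO: 12 outcomes — {000 001 002 020 021 022 200 201 202 220 221 222}
PSO: 12 outcomes — {000 001 002 020 021 022 200 201 202 220 221 222}
target 000 ∈ {TSO,PSO}

SC:no TSO:yes PSO:yes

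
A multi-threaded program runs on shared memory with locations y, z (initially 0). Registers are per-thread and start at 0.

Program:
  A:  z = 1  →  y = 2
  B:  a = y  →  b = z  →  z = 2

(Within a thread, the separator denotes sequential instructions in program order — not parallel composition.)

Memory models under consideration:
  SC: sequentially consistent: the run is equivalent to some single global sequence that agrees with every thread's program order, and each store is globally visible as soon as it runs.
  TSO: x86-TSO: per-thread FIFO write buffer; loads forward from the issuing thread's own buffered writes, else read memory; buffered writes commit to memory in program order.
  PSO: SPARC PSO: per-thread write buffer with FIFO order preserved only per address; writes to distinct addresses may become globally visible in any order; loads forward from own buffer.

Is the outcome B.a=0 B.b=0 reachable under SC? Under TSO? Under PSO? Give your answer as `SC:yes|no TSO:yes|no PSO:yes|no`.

outcome vector order: (B.a,B.b)
SC: 3 outcomes — {<0 0>, <0 1>, <2 1>}
TSO: 3 outcomes — {<0 0>, <0 1>, <2 1>}
PSO: 4 outcomes — {<0 0>, <0 1>, <2 0>, <2 1>}
target <0 0> ∈ {SC,TSO,PSO}

SC:yes TSO:yes PSO:yes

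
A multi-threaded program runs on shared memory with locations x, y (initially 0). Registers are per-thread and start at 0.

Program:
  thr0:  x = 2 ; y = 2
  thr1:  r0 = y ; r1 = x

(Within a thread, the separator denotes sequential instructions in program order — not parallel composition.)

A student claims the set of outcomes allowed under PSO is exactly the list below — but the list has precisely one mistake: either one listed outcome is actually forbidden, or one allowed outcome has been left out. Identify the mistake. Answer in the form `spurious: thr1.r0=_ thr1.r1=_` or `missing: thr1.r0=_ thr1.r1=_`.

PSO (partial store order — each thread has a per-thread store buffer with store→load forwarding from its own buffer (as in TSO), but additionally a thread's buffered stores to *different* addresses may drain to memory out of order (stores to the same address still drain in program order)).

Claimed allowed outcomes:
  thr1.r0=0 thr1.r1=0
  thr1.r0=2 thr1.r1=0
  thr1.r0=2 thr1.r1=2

outcome vector order: (thr1.r0,thr1.r1)
PSO (4): (0,0), (0,2), (2,0), (2,2)
PSO∖claimed = {(0,2)}

missing: thr1.r0=0 thr1.r1=2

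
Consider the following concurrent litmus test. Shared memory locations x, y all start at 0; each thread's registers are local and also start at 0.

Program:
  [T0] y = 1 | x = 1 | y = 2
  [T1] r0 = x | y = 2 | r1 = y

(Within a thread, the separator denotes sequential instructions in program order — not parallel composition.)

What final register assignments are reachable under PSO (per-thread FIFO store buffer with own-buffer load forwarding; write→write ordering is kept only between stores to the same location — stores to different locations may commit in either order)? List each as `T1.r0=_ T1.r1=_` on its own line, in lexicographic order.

T1.r0=0 T1.r1=1
T1.r0=0 T1.r1=2
T1.r0=1 T1.r1=1
T1.r0=1 T1.r1=2

outcome vector order: (T1.r0,T1.r1)
|PSO outcomes| = 4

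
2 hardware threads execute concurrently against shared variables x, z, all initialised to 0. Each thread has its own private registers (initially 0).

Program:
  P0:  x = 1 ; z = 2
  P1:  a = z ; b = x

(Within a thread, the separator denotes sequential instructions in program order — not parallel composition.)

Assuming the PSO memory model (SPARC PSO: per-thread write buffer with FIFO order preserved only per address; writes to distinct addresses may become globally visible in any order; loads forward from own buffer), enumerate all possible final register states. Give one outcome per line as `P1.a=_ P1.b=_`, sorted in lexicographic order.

outcome vector order: (P1.a,P1.b)
|PSO outcomes| = 4

P1.a=0 P1.b=0
P1.a=0 P1.b=1
P1.a=2 P1.b=0
P1.a=2 P1.b=1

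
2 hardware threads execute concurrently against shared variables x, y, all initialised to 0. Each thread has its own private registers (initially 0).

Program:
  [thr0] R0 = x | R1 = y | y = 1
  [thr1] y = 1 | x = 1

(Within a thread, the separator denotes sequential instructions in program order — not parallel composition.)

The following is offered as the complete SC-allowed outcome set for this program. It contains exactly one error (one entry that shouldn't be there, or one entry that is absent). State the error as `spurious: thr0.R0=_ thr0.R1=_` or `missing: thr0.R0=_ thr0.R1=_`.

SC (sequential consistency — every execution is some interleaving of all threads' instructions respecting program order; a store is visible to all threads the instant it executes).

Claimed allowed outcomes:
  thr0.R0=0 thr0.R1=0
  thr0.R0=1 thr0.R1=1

missing: thr0.R0=0 thr0.R1=1

outcome vector order: (thr0.R0,thr0.R1)
SC: 3 outcomes — {<0 0>; <0 1>; <1 1>}
SC∖claimed = {<0 1>}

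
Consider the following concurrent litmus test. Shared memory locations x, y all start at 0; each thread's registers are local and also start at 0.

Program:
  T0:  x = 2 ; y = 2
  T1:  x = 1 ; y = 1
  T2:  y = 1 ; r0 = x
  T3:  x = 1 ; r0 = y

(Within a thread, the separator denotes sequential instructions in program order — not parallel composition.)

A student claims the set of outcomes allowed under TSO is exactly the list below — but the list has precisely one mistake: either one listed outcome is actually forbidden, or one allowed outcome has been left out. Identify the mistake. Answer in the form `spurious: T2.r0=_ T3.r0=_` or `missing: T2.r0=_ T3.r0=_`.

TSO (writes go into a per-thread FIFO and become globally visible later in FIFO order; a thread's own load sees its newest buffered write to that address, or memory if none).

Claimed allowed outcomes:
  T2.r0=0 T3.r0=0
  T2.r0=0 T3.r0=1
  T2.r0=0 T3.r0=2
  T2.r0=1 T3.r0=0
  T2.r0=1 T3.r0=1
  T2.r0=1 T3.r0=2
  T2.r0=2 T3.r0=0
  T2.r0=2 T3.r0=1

outcome vector order: (T2.r0,T3.r0)
TSO (9): 0/0 0/1 0/2 1/0 1/1 1/2 2/0 2/1 2/2
TSO∖claimed = {2/2}

missing: T2.r0=2 T3.r0=2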